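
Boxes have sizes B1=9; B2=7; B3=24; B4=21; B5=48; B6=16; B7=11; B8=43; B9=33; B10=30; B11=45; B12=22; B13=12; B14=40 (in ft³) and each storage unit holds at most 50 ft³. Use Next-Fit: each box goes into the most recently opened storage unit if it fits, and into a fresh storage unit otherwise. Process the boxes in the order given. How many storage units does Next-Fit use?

10

B1 (9 ft³) → storage unit 1 (remaining 41 ft³)
B2 (7 ft³) → storage unit 1 (remaining 34 ft³)
B3 (24 ft³) → storage unit 1 (remaining 10 ft³)
B4 (21 ft³) → storage unit 2 (remaining 29 ft³)
B5 (48 ft³) → storage unit 3 (remaining 2 ft³)
B6 (16 ft³) → storage unit 4 (remaining 34 ft³)
B7 (11 ft³) → storage unit 4 (remaining 23 ft³)
B8 (43 ft³) → storage unit 5 (remaining 7 ft³)
B9 (33 ft³) → storage unit 6 (remaining 17 ft³)
B10 (30 ft³) → storage unit 7 (remaining 20 ft³)
B11 (45 ft³) → storage unit 8 (remaining 5 ft³)
B12 (22 ft³) → storage unit 9 (remaining 28 ft³)
B13 (12 ft³) → storage unit 9 (remaining 16 ft³)
B14 (40 ft³) → storage unit 10 (remaining 10 ft³)
Final storage units: [9,7,24] [21] [48] [16,11] [43] [33] [30] [45] [22,12] [40].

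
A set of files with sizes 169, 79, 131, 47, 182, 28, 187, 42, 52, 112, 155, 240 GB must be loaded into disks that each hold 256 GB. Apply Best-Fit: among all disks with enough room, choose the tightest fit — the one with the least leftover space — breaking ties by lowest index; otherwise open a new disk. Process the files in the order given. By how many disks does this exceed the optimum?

Best-Fit: [169,79] [131,47] [182,28,42] [187,52] [112] [155] [240] → 7 disks.
Total size 1424 GB; any packing needs at least ⌈1424/256⌉ = 6 disks.
An optimal packing achieves that bound: [240] [187,52] [182,47] [169,79] [155,42,28] [131,112] → 6 disks.
Excess: 7 − 6 = 1.

1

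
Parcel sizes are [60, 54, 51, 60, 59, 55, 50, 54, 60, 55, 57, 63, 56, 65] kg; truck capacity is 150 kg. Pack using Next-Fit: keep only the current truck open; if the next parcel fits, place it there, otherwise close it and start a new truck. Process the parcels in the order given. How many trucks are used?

Put 60 kg in truck 1; 90 kg remain.
Put 54 kg in truck 1; 36 kg remain.
Put 51 kg in truck 2; 99 kg remain.
Put 60 kg in truck 2; 39 kg remain.
Put 59 kg in truck 3; 91 kg remain.
Put 55 kg in truck 3; 36 kg remain.
Put 50 kg in truck 4; 100 kg remain.
Put 54 kg in truck 4; 46 kg remain.
Put 60 kg in truck 5; 90 kg remain.
Put 55 kg in truck 5; 35 kg remain.
Put 57 kg in truck 6; 93 kg remain.
Put 63 kg in truck 6; 30 kg remain.
Put 56 kg in truck 7; 94 kg remain.
Put 65 kg in truck 7; 29 kg remain.
Final trucks: [60,54] [51,60] [59,55] [50,54] [60,55] [57,63] [56,65].

7 trucks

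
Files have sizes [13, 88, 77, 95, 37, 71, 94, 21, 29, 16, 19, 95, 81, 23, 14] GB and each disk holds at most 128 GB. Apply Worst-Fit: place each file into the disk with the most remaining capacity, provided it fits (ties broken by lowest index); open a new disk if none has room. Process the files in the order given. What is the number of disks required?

Put 13 GB in disk 1; 115 GB remain.
Put 88 GB in disk 1; 27 GB remain.
Put 77 GB in disk 2; 51 GB remain.
Put 95 GB in disk 3; 33 GB remain.
Put 37 GB in disk 2; 14 GB remain.
Put 71 GB in disk 4; 57 GB remain.
Put 94 GB in disk 5; 34 GB remain.
Put 21 GB in disk 4; 36 GB remain.
Put 29 GB in disk 4; 7 GB remain.
Put 16 GB in disk 5; 18 GB remain.
Put 19 GB in disk 3; 14 GB remain.
Put 95 GB in disk 6; 33 GB remain.
Put 81 GB in disk 7; 47 GB remain.
Put 23 GB in disk 7; 24 GB remain.
Put 14 GB in disk 6; 19 GB remain.
Final disks: [13,88] [77,37] [95,19] [71,21,29] [94,16] [95,14] [81,23].

7 disks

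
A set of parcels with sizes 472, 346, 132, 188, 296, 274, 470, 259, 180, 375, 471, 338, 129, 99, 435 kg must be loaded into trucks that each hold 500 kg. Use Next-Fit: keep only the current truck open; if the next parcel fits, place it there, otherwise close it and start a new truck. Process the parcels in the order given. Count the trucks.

11

truck 1: place 472 kg, 28 kg left
truck 2: place 346 kg, 154 kg left
truck 2: place 132 kg, 22 kg left
truck 3: place 188 kg, 312 kg left
truck 3: place 296 kg, 16 kg left
truck 4: place 274 kg, 226 kg left
truck 5: place 470 kg, 30 kg left
truck 6: place 259 kg, 241 kg left
truck 6: place 180 kg, 61 kg left
truck 7: place 375 kg, 125 kg left
truck 8: place 471 kg, 29 kg left
truck 9: place 338 kg, 162 kg left
truck 9: place 129 kg, 33 kg left
truck 10: place 99 kg, 401 kg left
truck 11: place 435 kg, 65 kg left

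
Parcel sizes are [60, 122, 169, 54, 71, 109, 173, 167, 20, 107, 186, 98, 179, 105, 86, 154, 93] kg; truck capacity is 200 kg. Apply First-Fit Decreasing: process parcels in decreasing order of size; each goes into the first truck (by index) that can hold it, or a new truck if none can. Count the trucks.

11 trucks

Sorted descending: 186, 179, 173, 169, 167, 154, 122, 109, 107, 105, 98, 93, 86, 71, 60, 54, 20.
truck 1: place 186 kg, 14 kg left
truck 2: place 179 kg, 21 kg left
truck 3: place 173 kg, 27 kg left
truck 4: place 169 kg, 31 kg left
truck 5: place 167 kg, 33 kg left
truck 6: place 154 kg, 46 kg left
truck 7: place 122 kg, 78 kg left
truck 8: place 109 kg, 91 kg left
truck 9: place 107 kg, 93 kg left
truck 10: place 105 kg, 95 kg left
truck 11: place 98 kg, 102 kg left
truck 9: place 93 kg, 0 kg left
truck 8: place 86 kg, 5 kg left
truck 7: place 71 kg, 7 kg left
truck 10: place 60 kg, 35 kg left
truck 11: place 54 kg, 48 kg left
truck 2: place 20 kg, 1 kg left
Final trucks: [186] [179,20] [173] [169] [167] [154] [122,71] [109,86] [107,93] [105,60] [98,54].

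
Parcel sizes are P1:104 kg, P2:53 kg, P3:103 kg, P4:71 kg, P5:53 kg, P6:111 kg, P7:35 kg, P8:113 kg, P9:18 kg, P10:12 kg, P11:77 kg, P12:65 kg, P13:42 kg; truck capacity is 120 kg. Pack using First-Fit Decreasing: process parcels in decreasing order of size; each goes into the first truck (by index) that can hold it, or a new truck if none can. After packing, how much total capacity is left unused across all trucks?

103

Sorted descending: 113, 111, 104, 103, 77, 71, 65, 53, 53, 42, 35, 18, 12.
113 kg → truck 1 (remaining 7 kg)
111 kg → truck 2 (remaining 9 kg)
104 kg → truck 3 (remaining 16 kg)
103 kg → truck 4 (remaining 17 kg)
77 kg → truck 5 (remaining 43 kg)
71 kg → truck 6 (remaining 49 kg)
65 kg → truck 7 (remaining 55 kg)
53 kg → truck 7 (remaining 2 kg)
53 kg → truck 8 (remaining 67 kg)
42 kg → truck 5 (remaining 1 kg)
35 kg → truck 6 (remaining 14 kg)
18 kg → truck 8 (remaining 49 kg)
12 kg → truck 3 (remaining 4 kg)
8 trucks × 120 kg = 960 kg; used 857 kg; unused 103 kg.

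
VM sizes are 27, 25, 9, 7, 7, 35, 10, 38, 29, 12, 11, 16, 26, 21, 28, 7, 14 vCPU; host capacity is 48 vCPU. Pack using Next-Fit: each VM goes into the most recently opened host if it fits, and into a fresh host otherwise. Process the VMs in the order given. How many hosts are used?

host 1: place 27 vCPU, 21 vCPU left
host 2: place 25 vCPU, 23 vCPU left
host 2: place 9 vCPU, 14 vCPU left
host 2: place 7 vCPU, 7 vCPU left
host 2: place 7 vCPU, 0 vCPU left
host 3: place 35 vCPU, 13 vCPU left
host 3: place 10 vCPU, 3 vCPU left
host 4: place 38 vCPU, 10 vCPU left
host 5: place 29 vCPU, 19 vCPU left
host 5: place 12 vCPU, 7 vCPU left
host 6: place 11 vCPU, 37 vCPU left
host 6: place 16 vCPU, 21 vCPU left
host 7: place 26 vCPU, 22 vCPU left
host 7: place 21 vCPU, 1 vCPU left
host 8: place 28 vCPU, 20 vCPU left
host 8: place 7 vCPU, 13 vCPU left
host 9: place 14 vCPU, 34 vCPU left

9 hosts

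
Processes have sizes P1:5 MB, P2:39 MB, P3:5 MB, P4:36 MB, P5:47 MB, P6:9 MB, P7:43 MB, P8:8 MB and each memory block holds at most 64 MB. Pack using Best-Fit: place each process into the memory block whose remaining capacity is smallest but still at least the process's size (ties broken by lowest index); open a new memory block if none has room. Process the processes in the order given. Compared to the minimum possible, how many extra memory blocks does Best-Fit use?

Best-Fit: [5,39,5,9] [36] [47,8] [43] → 4 memory blocks.
4 processes exceed 32 MB (half the capacity), and no two of those can share a memory block, so at least 4 memory blocks are needed.
So 4 is already optimal.

0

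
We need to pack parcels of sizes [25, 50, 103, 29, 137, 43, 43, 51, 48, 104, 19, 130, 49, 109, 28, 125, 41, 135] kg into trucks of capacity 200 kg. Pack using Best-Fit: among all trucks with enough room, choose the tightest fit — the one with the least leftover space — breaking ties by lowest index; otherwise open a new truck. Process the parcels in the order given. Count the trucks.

8 trucks

25 kg → truck 1 (remaining 175 kg)
50 kg → truck 1 (remaining 125 kg)
103 kg → truck 1 (remaining 22 kg)
29 kg → truck 2 (remaining 171 kg)
137 kg → truck 2 (remaining 34 kg)
43 kg → truck 3 (remaining 157 kg)
43 kg → truck 3 (remaining 114 kg)
51 kg → truck 3 (remaining 63 kg)
48 kg → truck 3 (remaining 15 kg)
104 kg → truck 4 (remaining 96 kg)
19 kg → truck 1 (remaining 3 kg)
130 kg → truck 5 (remaining 70 kg)
49 kg → truck 5 (remaining 21 kg)
109 kg → truck 6 (remaining 91 kg)
28 kg → truck 2 (remaining 6 kg)
125 kg → truck 7 (remaining 75 kg)
41 kg → truck 7 (remaining 34 kg)
135 kg → truck 8 (remaining 65 kg)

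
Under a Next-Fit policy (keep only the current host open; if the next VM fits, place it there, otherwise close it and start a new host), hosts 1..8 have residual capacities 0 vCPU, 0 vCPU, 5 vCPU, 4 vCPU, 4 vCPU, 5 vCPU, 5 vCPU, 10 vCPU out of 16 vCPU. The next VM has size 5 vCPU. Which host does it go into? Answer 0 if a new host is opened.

Next-Fit only looks at host 8, which has 10 vCPU free.
5 vCPU fits there.

8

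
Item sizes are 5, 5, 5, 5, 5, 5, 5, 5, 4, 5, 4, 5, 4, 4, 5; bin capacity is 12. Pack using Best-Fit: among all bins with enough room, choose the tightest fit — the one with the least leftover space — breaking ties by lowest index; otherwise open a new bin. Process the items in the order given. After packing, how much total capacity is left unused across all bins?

Put 5 in bin 1; 7 remain.
Put 5 in bin 1; 2 remain.
Put 5 in bin 2; 7 remain.
Put 5 in bin 2; 2 remain.
Put 5 in bin 3; 7 remain.
Put 5 in bin 3; 2 remain.
Put 5 in bin 4; 7 remain.
Put 5 in bin 4; 2 remain.
Put 4 in bin 5; 8 remain.
Put 5 in bin 5; 3 remain.
Put 4 in bin 6; 8 remain.
Put 5 in bin 6; 3 remain.
Put 4 in bin 7; 8 remain.
Put 4 in bin 7; 4 remain.
Put 5 in bin 8; 7 remain.
8 bins × 12 = 96; used 71; unused 25.

25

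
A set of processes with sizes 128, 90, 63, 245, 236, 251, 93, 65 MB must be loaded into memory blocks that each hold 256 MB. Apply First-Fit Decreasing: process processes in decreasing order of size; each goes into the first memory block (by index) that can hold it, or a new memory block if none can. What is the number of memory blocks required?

Sorted descending: 251, 245, 236, 128, 93, 90, 65, 63.
251 MB → memory block 1 (remaining 5 MB)
245 MB → memory block 2 (remaining 11 MB)
236 MB → memory block 3 (remaining 20 MB)
128 MB → memory block 4 (remaining 128 MB)
93 MB → memory block 4 (remaining 35 MB)
90 MB → memory block 5 (remaining 166 MB)
65 MB → memory block 5 (remaining 101 MB)
63 MB → memory block 5 (remaining 38 MB)
Final memory blocks: [251] [245] [236] [128,93] [90,65,63].

5 memory blocks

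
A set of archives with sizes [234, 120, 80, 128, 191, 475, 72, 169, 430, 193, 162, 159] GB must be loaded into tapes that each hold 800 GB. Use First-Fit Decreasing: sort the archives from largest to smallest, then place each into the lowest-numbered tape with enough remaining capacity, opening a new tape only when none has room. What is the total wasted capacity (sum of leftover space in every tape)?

787

Sorted descending: 475, 430, 234, 193, 191, 169, 162, 159, 128, 120, 80, 72.
tape 1: place 475 GB, 325 GB left
tape 2: place 430 GB, 370 GB left
tape 1: place 234 GB, 91 GB left
tape 2: place 193 GB, 177 GB left
tape 3: place 191 GB, 609 GB left
tape 2: place 169 GB, 8 GB left
tape 3: place 162 GB, 447 GB left
tape 3: place 159 GB, 288 GB left
tape 3: place 128 GB, 160 GB left
tape 3: place 120 GB, 40 GB left
tape 1: place 80 GB, 11 GB left
tape 4: place 72 GB, 728 GB left
4 tapes × 800 GB = 3200 GB; used 2413 GB; unused 787 GB.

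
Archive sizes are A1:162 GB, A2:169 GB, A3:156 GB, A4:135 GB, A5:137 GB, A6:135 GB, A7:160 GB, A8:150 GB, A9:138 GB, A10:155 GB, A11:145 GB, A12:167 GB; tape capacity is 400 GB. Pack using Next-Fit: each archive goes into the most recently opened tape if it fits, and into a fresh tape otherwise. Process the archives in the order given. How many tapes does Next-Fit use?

tape 1: place A1 (162 GB), 238 GB left
tape 1: place A2 (169 GB), 69 GB left
tape 2: place A3 (156 GB), 244 GB left
tape 2: place A4 (135 GB), 109 GB left
tape 3: place A5 (137 GB), 263 GB left
tape 3: place A6 (135 GB), 128 GB left
tape 4: place A7 (160 GB), 240 GB left
tape 4: place A8 (150 GB), 90 GB left
tape 5: place A9 (138 GB), 262 GB left
tape 5: place A10 (155 GB), 107 GB left
tape 6: place A11 (145 GB), 255 GB left
tape 6: place A12 (167 GB), 88 GB left

6 tapes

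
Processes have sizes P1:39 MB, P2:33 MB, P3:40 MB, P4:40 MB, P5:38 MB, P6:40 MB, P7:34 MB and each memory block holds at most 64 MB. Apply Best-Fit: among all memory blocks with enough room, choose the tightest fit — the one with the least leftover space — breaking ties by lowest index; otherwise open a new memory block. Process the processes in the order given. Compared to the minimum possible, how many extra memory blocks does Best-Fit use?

Best-Fit: [39] [33] [40] [40] [38] [40] [34] → 7 memory blocks.
7 processes exceed 32 MB (half the capacity), and no two of those can share a memory block, so at least 7 memory blocks are needed.
So 7 is already optimal.

0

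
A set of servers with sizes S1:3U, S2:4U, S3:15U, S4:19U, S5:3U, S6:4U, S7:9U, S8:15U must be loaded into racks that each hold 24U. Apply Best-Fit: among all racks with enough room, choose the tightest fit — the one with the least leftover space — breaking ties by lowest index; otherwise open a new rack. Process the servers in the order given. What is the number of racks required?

S1 (3U) → rack 1 (remaining 21U)
S2 (4U) → rack 1 (remaining 17U)
S3 (15U) → rack 1 (remaining 2U)
S4 (19U) → rack 2 (remaining 5U)
S5 (3U) → rack 2 (remaining 2U)
S6 (4U) → rack 3 (remaining 20U)
S7 (9U) → rack 3 (remaining 11U)
S8 (15U) → rack 4 (remaining 9U)
Final racks: [3,4,15] [19,3] [4,9] [15].

4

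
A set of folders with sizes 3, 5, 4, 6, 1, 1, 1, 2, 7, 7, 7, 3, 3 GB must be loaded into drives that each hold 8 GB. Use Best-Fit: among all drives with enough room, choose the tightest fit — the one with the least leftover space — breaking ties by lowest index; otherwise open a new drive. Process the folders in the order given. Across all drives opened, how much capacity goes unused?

6

3 GB → drive 1 (remaining 5 GB)
5 GB → drive 1 (remaining 0 GB)
4 GB → drive 2 (remaining 4 GB)
6 GB → drive 3 (remaining 2 GB)
1 GB → drive 3 (remaining 1 GB)
1 GB → drive 3 (remaining 0 GB)
1 GB → drive 2 (remaining 3 GB)
2 GB → drive 2 (remaining 1 GB)
7 GB → drive 4 (remaining 1 GB)
7 GB → drive 5 (remaining 1 GB)
7 GB → drive 6 (remaining 1 GB)
3 GB → drive 7 (remaining 5 GB)
3 GB → drive 7 (remaining 2 GB)
7 drives × 8 GB = 56 GB; used 50 GB; unused 6 GB.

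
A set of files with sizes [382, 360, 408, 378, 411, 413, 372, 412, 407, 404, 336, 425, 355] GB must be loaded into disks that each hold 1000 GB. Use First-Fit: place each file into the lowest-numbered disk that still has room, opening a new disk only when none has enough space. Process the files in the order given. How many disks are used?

7 disks

disk 1: place 382 GB, 618 GB left
disk 1: place 360 GB, 258 GB left
disk 2: place 408 GB, 592 GB left
disk 2: place 378 GB, 214 GB left
disk 3: place 411 GB, 589 GB left
disk 3: place 413 GB, 176 GB left
disk 4: place 372 GB, 628 GB left
disk 4: place 412 GB, 216 GB left
disk 5: place 407 GB, 593 GB left
disk 5: place 404 GB, 189 GB left
disk 6: place 336 GB, 664 GB left
disk 6: place 425 GB, 239 GB left
disk 7: place 355 GB, 645 GB left
Final disks: [382,360] [408,378] [411,413] [372,412] [407,404] [336,425] [355].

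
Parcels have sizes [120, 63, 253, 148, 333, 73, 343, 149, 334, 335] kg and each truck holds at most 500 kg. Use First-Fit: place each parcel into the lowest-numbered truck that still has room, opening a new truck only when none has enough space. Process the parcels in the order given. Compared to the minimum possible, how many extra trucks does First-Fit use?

0

First-Fit: [120,63,253] [148,333] [73,343] [149,334] [335] → 5 trucks.
Total size 2151 kg; any packing needs at least ⌈2151/500⌉ = 5 trucks.
So 5 is already optimal.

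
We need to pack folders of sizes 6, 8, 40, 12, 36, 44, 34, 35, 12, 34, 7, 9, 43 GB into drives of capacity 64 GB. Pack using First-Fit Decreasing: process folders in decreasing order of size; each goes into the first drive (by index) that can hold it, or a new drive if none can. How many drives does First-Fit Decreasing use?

Sorted descending: 44, 43, 40, 36, 35, 34, 34, 12, 12, 9, 8, 7, 6.
44 GB → drive 1 (remaining 20 GB)
43 GB → drive 2 (remaining 21 GB)
40 GB → drive 3 (remaining 24 GB)
36 GB → drive 4 (remaining 28 GB)
35 GB → drive 5 (remaining 29 GB)
34 GB → drive 6 (remaining 30 GB)
34 GB → drive 7 (remaining 30 GB)
12 GB → drive 1 (remaining 8 GB)
12 GB → drive 2 (remaining 9 GB)
9 GB → drive 2 (remaining 0 GB)
8 GB → drive 1 (remaining 0 GB)
7 GB → drive 3 (remaining 17 GB)
6 GB → drive 3 (remaining 11 GB)
Final drives: [44,12,8] [43,12,9] [40,7,6] [36] [35] [34] [34].

7 drives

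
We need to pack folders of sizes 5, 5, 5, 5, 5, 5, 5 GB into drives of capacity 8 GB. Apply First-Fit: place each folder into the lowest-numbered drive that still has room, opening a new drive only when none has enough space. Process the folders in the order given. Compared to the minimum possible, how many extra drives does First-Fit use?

First-Fit: [5] [5] [5] [5] [5] [5] [5] → 7 drives.
7 folders exceed 4 GB (half the capacity), and no two of those can share a drive, so at least 7 drives are needed.
So 7 is already optimal.

0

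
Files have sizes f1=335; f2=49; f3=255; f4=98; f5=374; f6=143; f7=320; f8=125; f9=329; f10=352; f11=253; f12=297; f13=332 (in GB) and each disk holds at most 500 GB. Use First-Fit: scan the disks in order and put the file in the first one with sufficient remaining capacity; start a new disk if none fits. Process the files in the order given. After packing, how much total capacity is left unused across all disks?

Put f1 (335 GB) in disk 1; 165 GB remain.
Put f2 (49 GB) in disk 1; 116 GB remain.
Put f3 (255 GB) in disk 2; 245 GB remain.
Put f4 (98 GB) in disk 1; 18 GB remain.
Put f5 (374 GB) in disk 3; 126 GB remain.
Put f6 (143 GB) in disk 2; 102 GB remain.
Put f7 (320 GB) in disk 4; 180 GB remain.
Put f8 (125 GB) in disk 3; 1 GB remain.
Put f9 (329 GB) in disk 5; 171 GB remain.
Put f10 (352 GB) in disk 6; 148 GB remain.
Put f11 (253 GB) in disk 7; 247 GB remain.
Put f12 (297 GB) in disk 8; 203 GB remain.
Put f13 (332 GB) in disk 9; 168 GB remain.
9 disks × 500 GB = 4500 GB; used 3262 GB; unused 1238 GB.

1238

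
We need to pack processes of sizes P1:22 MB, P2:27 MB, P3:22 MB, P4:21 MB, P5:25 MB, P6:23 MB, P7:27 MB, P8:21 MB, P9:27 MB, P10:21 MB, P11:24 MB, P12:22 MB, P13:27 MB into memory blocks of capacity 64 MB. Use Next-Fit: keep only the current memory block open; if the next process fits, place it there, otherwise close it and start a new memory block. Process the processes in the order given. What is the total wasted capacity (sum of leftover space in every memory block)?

memory block 1: place P1 (22 MB), 42 MB left
memory block 1: place P2 (27 MB), 15 MB left
memory block 2: place P3 (22 MB), 42 MB left
memory block 2: place P4 (21 MB), 21 MB left
memory block 3: place P5 (25 MB), 39 MB left
memory block 3: place P6 (23 MB), 16 MB left
memory block 4: place P7 (27 MB), 37 MB left
memory block 4: place P8 (21 MB), 16 MB left
memory block 5: place P9 (27 MB), 37 MB left
memory block 5: place P10 (21 MB), 16 MB left
memory block 6: place P11 (24 MB), 40 MB left
memory block 6: place P12 (22 MB), 18 MB left
memory block 7: place P13 (27 MB), 37 MB left
7 memory blocks × 64 MB = 448 MB; used 309 MB; unused 139 MB.

139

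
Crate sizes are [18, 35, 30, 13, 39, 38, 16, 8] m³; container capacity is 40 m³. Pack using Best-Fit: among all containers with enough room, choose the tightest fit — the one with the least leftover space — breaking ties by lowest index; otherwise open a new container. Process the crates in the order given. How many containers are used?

container 1: place 18 m³, 22 m³ left
container 2: place 35 m³, 5 m³ left
container 3: place 30 m³, 10 m³ left
container 1: place 13 m³, 9 m³ left
container 4: place 39 m³, 1 m³ left
container 5: place 38 m³, 2 m³ left
container 6: place 16 m³, 24 m³ left
container 1: place 8 m³, 1 m³ left
Final containers: [18,13,8] [35] [30] [39] [38] [16].

6 containers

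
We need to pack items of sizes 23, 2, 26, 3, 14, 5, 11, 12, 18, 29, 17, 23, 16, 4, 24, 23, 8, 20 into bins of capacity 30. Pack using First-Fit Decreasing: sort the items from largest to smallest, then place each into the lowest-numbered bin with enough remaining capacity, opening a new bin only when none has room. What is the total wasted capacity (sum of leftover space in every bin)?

Sorted descending: 29, 26, 24, 23, 23, 23, 20, 18, 17, 16, 14, 12, 11, 8, 5, 4, 3, 2.
Put 29 in bin 1; 1 remain.
Put 26 in bin 2; 4 remain.
Put 24 in bin 3; 6 remain.
Put 23 in bin 4; 7 remain.
Put 23 in bin 5; 7 remain.
Put 23 in bin 6; 7 remain.
Put 20 in bin 7; 10 remain.
Put 18 in bin 8; 12 remain.
Put 17 in bin 9; 13 remain.
Put 16 in bin 10; 14 remain.
Put 14 in bin 10; 0 remain.
Put 12 in bin 8; 0 remain.
Put 11 in bin 9; 2 remain.
Put 8 in bin 7; 2 remain.
Put 5 in bin 3; 1 remain.
Put 4 in bin 2; 0 remain.
Put 3 in bin 4; 4 remain.
Put 2 in bin 4; 2 remain.
10 bins × 30 = 300; used 278; unused 22.

22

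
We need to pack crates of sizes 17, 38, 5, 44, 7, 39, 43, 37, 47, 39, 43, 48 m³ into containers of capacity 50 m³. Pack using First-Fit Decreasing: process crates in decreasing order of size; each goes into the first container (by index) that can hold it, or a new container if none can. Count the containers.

10

Sorted descending: 48, 47, 44, 43, 43, 39, 39, 38, 37, 17, 7, 5.
container 1: place 48 m³, 2 m³ left
container 2: place 47 m³, 3 m³ left
container 3: place 44 m³, 6 m³ left
container 4: place 43 m³, 7 m³ left
container 5: place 43 m³, 7 m³ left
container 6: place 39 m³, 11 m³ left
container 7: place 39 m³, 11 m³ left
container 8: place 38 m³, 12 m³ left
container 9: place 37 m³, 13 m³ left
container 10: place 17 m³, 33 m³ left
container 4: place 7 m³, 0 m³ left
container 3: place 5 m³, 1 m³ left
Final containers: [48] [47] [44,5] [43,7] [43] [39] [39] [38] [37] [17].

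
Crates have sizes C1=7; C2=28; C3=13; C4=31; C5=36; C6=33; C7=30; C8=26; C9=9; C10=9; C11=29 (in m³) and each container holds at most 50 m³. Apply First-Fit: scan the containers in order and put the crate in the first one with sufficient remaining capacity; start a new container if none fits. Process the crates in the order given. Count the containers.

container 1: place C1 (7 m³), 43 m³ left
container 1: place C2 (28 m³), 15 m³ left
container 1: place C3 (13 m³), 2 m³ left
container 2: place C4 (31 m³), 19 m³ left
container 3: place C5 (36 m³), 14 m³ left
container 4: place C6 (33 m³), 17 m³ left
container 5: place C7 (30 m³), 20 m³ left
container 6: place C8 (26 m³), 24 m³ left
container 2: place C9 (9 m³), 10 m³ left
container 2: place C10 (9 m³), 1 m³ left
container 7: place C11 (29 m³), 21 m³ left
Final containers: [7,28,13] [31,9,9] [36] [33] [30] [26] [29].

7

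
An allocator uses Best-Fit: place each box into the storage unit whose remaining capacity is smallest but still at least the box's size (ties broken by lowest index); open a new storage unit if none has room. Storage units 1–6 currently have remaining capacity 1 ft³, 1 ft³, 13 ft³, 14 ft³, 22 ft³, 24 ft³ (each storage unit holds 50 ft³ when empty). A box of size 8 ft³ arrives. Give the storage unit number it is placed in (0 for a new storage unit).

3

Storage units with room: storage unit 3 (13 ft³), storage unit 4 (14 ft³), storage unit 5 (22 ft³), storage unit 6 (24 ft³).
Tightest fit is storage unit 3 with 13 ft³ free.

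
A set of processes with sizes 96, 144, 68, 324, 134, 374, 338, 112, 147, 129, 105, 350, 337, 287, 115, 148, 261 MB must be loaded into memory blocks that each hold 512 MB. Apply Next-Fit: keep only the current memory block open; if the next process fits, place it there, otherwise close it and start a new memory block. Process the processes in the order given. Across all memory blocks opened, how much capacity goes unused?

Put 96 MB in memory block 1; 416 MB remain.
Put 144 MB in memory block 1; 272 MB remain.
Put 68 MB in memory block 1; 204 MB remain.
Put 324 MB in memory block 2; 188 MB remain.
Put 134 MB in memory block 2; 54 MB remain.
Put 374 MB in memory block 3; 138 MB remain.
Put 338 MB in memory block 4; 174 MB remain.
Put 112 MB in memory block 4; 62 MB remain.
Put 147 MB in memory block 5; 365 MB remain.
Put 129 MB in memory block 5; 236 MB remain.
Put 105 MB in memory block 5; 131 MB remain.
Put 350 MB in memory block 6; 162 MB remain.
Put 337 MB in memory block 7; 175 MB remain.
Put 287 MB in memory block 8; 225 MB remain.
Put 115 MB in memory block 8; 110 MB remain.
Put 148 MB in memory block 9; 364 MB remain.
Put 261 MB in memory block 9; 103 MB remain.
9 memory blocks × 512 MB = 4608 MB; used 3469 MB; unused 1139 MB.

1139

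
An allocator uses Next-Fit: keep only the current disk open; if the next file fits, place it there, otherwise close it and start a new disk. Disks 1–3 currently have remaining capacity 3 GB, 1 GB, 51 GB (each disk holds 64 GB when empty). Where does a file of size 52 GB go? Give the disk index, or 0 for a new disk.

0

Next-Fit only looks at disk 3, which has 51 GB free.
52 GB does not fit, so a new disk is opened.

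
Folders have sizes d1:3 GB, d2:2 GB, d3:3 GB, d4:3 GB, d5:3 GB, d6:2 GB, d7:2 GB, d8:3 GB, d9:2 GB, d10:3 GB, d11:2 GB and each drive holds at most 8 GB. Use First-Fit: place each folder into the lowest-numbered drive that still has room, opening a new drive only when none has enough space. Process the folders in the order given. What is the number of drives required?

4

Put d1 (3 GB) in drive 1; 5 GB remain.
Put d2 (2 GB) in drive 1; 3 GB remain.
Put d3 (3 GB) in drive 1; 0 GB remain.
Put d4 (3 GB) in drive 2; 5 GB remain.
Put d5 (3 GB) in drive 2; 2 GB remain.
Put d6 (2 GB) in drive 2; 0 GB remain.
Put d7 (2 GB) in drive 3; 6 GB remain.
Put d8 (3 GB) in drive 3; 3 GB remain.
Put d9 (2 GB) in drive 3; 1 GB remain.
Put d10 (3 GB) in drive 4; 5 GB remain.
Put d11 (2 GB) in drive 4; 3 GB remain.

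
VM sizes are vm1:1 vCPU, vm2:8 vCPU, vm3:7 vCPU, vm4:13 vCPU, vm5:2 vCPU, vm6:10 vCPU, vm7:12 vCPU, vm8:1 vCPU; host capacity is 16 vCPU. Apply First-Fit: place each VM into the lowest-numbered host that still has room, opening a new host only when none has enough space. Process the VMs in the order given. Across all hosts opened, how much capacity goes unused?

host 1: place vm1 (1 vCPU), 15 vCPU left
host 1: place vm2 (8 vCPU), 7 vCPU left
host 1: place vm3 (7 vCPU), 0 vCPU left
host 2: place vm4 (13 vCPU), 3 vCPU left
host 2: place vm5 (2 vCPU), 1 vCPU left
host 3: place vm6 (10 vCPU), 6 vCPU left
host 4: place vm7 (12 vCPU), 4 vCPU left
host 2: place vm8 (1 vCPU), 0 vCPU left
4 hosts × 16 vCPU = 64 vCPU; used 54 vCPU; unused 10 vCPU.

10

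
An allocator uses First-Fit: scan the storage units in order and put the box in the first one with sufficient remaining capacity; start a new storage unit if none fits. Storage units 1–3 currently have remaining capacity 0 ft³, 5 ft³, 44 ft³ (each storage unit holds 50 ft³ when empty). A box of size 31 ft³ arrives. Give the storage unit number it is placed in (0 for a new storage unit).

Storage units with room: storage unit 3 (44 ft³).
The first with room is storage unit 3.

3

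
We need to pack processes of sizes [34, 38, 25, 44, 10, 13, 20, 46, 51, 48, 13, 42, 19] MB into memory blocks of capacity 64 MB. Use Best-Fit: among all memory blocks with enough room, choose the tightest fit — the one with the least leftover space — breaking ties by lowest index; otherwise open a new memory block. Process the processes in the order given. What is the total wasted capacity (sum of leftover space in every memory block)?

34 MB → memory block 1 (remaining 30 MB)
38 MB → memory block 2 (remaining 26 MB)
25 MB → memory block 2 (remaining 1 MB)
44 MB → memory block 3 (remaining 20 MB)
10 MB → memory block 3 (remaining 10 MB)
13 MB → memory block 1 (remaining 17 MB)
20 MB → memory block 4 (remaining 44 MB)
46 MB → memory block 5 (remaining 18 MB)
51 MB → memory block 6 (remaining 13 MB)
48 MB → memory block 7 (remaining 16 MB)
13 MB → memory block 6 (remaining 0 MB)
42 MB → memory block 4 (remaining 2 MB)
19 MB → memory block 8 (remaining 45 MB)
8 memory blocks × 64 MB = 512 MB; used 403 MB; unused 109 MB.

109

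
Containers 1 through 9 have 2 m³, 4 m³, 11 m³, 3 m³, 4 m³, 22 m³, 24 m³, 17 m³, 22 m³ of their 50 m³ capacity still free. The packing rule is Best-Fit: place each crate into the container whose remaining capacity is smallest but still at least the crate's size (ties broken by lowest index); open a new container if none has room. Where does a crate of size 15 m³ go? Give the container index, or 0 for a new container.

8

Containers with room: container 6 (22 m³), container 7 (24 m³), container 8 (17 m³), container 9 (22 m³).
Tightest fit is container 8 with 17 m³ free.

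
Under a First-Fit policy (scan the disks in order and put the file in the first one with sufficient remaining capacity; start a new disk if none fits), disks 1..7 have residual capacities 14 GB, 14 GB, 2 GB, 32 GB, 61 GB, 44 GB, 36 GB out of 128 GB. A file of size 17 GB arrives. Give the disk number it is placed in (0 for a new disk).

Disks with room: disk 4 (32 GB), disk 5 (61 GB), disk 6 (44 GB), disk 7 (36 GB).
The first with room is disk 4.

4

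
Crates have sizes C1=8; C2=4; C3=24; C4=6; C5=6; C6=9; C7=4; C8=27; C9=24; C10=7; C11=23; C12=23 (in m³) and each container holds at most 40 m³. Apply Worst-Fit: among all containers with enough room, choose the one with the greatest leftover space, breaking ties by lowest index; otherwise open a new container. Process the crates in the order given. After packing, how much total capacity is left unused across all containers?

Put C1 (8 m³) in container 1; 32 m³ remain.
Put C2 (4 m³) in container 1; 28 m³ remain.
Put C3 (24 m³) in container 1; 4 m³ remain.
Put C4 (6 m³) in container 2; 34 m³ remain.
Put C5 (6 m³) in container 2; 28 m³ remain.
Put C6 (9 m³) in container 2; 19 m³ remain.
Put C7 (4 m³) in container 2; 15 m³ remain.
Put C8 (27 m³) in container 3; 13 m³ remain.
Put C9 (24 m³) in container 4; 16 m³ remain.
Put C10 (7 m³) in container 4; 9 m³ remain.
Put C11 (23 m³) in container 5; 17 m³ remain.
Put C12 (23 m³) in container 6; 17 m³ remain.
6 containers × 40 m³ = 240 m³; used 165 m³; unused 75 m³.

75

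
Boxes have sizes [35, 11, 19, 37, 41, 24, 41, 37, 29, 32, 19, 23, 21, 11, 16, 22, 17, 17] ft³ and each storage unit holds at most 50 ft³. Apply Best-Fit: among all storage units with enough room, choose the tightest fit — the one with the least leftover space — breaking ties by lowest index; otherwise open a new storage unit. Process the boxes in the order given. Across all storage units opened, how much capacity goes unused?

storage unit 1: place 35 ft³, 15 ft³ left
storage unit 1: place 11 ft³, 4 ft³ left
storage unit 2: place 19 ft³, 31 ft³ left
storage unit 3: place 37 ft³, 13 ft³ left
storage unit 4: place 41 ft³, 9 ft³ left
storage unit 2: place 24 ft³, 7 ft³ left
storage unit 5: place 41 ft³, 9 ft³ left
storage unit 6: place 37 ft³, 13 ft³ left
storage unit 7: place 29 ft³, 21 ft³ left
storage unit 8: place 32 ft³, 18 ft³ left
storage unit 7: place 19 ft³, 2 ft³ left
storage unit 9: place 23 ft³, 27 ft³ left
storage unit 9: place 21 ft³, 6 ft³ left
storage unit 3: place 11 ft³, 2 ft³ left
storage unit 8: place 16 ft³, 2 ft³ left
storage unit 10: place 22 ft³, 28 ft³ left
storage unit 10: place 17 ft³, 11 ft³ left
storage unit 11: place 17 ft³, 33 ft³ left
11 storage units × 50 ft³ = 550 ft³; used 452 ft³; unused 98 ft³.

98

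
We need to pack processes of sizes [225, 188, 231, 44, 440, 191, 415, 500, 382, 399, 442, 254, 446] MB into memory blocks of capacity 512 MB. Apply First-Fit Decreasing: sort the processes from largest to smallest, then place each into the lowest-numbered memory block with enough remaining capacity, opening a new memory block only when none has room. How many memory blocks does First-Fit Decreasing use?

Sorted descending: 500, 446, 442, 440, 415, 399, 382, 254, 231, 225, 191, 188, 44.
500 MB → memory block 1 (remaining 12 MB)
446 MB → memory block 2 (remaining 66 MB)
442 MB → memory block 3 (remaining 70 MB)
440 MB → memory block 4 (remaining 72 MB)
415 MB → memory block 5 (remaining 97 MB)
399 MB → memory block 6 (remaining 113 MB)
382 MB → memory block 7 (remaining 130 MB)
254 MB → memory block 8 (remaining 258 MB)
231 MB → memory block 8 (remaining 27 MB)
225 MB → memory block 9 (remaining 287 MB)
191 MB → memory block 9 (remaining 96 MB)
188 MB → memory block 10 (remaining 324 MB)
44 MB → memory block 2 (remaining 22 MB)
Final memory blocks: [500] [446,44] [442] [440] [415] [399] [382] [254,231] [225,191] [188].

10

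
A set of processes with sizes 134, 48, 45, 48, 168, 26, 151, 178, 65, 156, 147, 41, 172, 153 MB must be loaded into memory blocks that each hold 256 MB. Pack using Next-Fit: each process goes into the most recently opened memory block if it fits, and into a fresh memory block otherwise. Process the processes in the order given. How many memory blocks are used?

8

Put 134 MB in memory block 1; 122 MB remain.
Put 48 MB in memory block 1; 74 MB remain.
Put 45 MB in memory block 1; 29 MB remain.
Put 48 MB in memory block 2; 208 MB remain.
Put 168 MB in memory block 2; 40 MB remain.
Put 26 MB in memory block 2; 14 MB remain.
Put 151 MB in memory block 3; 105 MB remain.
Put 178 MB in memory block 4; 78 MB remain.
Put 65 MB in memory block 4; 13 MB remain.
Put 156 MB in memory block 5; 100 MB remain.
Put 147 MB in memory block 6; 109 MB remain.
Put 41 MB in memory block 6; 68 MB remain.
Put 172 MB in memory block 7; 84 MB remain.
Put 153 MB in memory block 8; 103 MB remain.
Final memory blocks: [134,48,45] [48,168,26] [151] [178,65] [156] [147,41] [172] [153].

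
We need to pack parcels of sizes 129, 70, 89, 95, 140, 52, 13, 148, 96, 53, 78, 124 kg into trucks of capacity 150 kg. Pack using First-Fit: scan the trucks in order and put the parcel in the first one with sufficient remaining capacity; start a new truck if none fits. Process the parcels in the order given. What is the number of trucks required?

9

129 kg → truck 1 (remaining 21 kg)
70 kg → truck 2 (remaining 80 kg)
89 kg → truck 3 (remaining 61 kg)
95 kg → truck 4 (remaining 55 kg)
140 kg → truck 5 (remaining 10 kg)
52 kg → truck 2 (remaining 28 kg)
13 kg → truck 1 (remaining 8 kg)
148 kg → truck 6 (remaining 2 kg)
96 kg → truck 7 (remaining 54 kg)
53 kg → truck 3 (remaining 8 kg)
78 kg → truck 8 (remaining 72 kg)
124 kg → truck 9 (remaining 26 kg)
Final trucks: [129,13] [70,52] [89,53] [95] [140] [148] [96] [78] [124].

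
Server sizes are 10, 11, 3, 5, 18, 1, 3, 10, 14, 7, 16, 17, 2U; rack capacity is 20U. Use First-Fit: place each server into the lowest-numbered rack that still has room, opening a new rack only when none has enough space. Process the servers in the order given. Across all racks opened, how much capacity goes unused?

23

Put 10U in rack 1; 10U remain.
Put 11U in rack 2; 9U remain.
Put 3U in rack 1; 7U remain.
Put 5U in rack 1; 2U remain.
Put 18U in rack 3; 2U remain.
Put 1U in rack 1; 1U remain.
Put 3U in rack 2; 6U remain.
Put 10U in rack 4; 10U remain.
Put 14U in rack 5; 6U remain.
Put 7U in rack 4; 3U remain.
Put 16U in rack 6; 4U remain.
Put 17U in rack 7; 3U remain.
Put 2U in rack 2; 4U remain.
7 racks × 20U = 140U; used 117U; unused 23U.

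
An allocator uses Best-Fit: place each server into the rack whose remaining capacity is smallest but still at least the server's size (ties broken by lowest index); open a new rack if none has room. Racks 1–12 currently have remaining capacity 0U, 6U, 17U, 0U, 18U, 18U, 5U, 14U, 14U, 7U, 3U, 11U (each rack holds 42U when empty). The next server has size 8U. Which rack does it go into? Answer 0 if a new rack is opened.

12

Racks with room: rack 3 (17U), rack 5 (18U), rack 6 (18U), rack 8 (14U), rack 9 (14U), rack 12 (11U).
Tightest fit is rack 12 with 11U free.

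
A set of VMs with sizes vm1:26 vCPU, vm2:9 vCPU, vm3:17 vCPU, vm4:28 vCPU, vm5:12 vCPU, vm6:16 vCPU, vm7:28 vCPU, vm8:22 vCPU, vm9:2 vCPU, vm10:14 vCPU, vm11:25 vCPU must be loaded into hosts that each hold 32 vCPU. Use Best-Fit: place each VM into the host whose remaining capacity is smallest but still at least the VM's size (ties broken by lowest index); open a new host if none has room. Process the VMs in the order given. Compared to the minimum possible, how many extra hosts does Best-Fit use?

1

Best-Fit: [26] [9,17] [28,2] [12,16] [28] [22] [14] [25] → 8 hosts.
Total size 199 vCPU; any packing needs at least ⌈199/32⌉ = 7 hosts.
An optimal packing achieves that bound: [28,2] [28] [26] [25] [22,9] [17,14] [16,12] → 7 hosts.
Excess: 8 − 7 = 1.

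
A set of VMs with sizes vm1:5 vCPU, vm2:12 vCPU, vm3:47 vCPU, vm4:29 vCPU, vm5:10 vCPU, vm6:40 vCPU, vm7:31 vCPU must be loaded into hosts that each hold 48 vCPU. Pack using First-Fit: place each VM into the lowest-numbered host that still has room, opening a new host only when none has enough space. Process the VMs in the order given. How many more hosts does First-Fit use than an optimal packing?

0

First-Fit: [5,12,29] [47] [10,31] [40] → 4 hosts.
Total size 174 vCPU; any packing needs at least ⌈174/48⌉ = 4 hosts.
So 4 is already optimal.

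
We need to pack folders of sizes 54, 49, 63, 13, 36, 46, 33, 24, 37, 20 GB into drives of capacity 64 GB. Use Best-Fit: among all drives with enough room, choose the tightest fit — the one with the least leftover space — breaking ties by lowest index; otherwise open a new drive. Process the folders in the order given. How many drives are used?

54 GB → drive 1 (remaining 10 GB)
49 GB → drive 2 (remaining 15 GB)
63 GB → drive 3 (remaining 1 GB)
13 GB → drive 2 (remaining 2 GB)
36 GB → drive 4 (remaining 28 GB)
46 GB → drive 5 (remaining 18 GB)
33 GB → drive 6 (remaining 31 GB)
24 GB → drive 4 (remaining 4 GB)
37 GB → drive 7 (remaining 27 GB)
20 GB → drive 7 (remaining 7 GB)
Final drives: [54] [49,13] [63] [36,24] [46] [33] [37,20].

7 drives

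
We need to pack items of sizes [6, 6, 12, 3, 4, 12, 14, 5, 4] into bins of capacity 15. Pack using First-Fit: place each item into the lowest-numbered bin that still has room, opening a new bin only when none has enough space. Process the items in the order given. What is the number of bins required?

5

6 → bin 1 (remaining 9)
6 → bin 1 (remaining 3)
12 → bin 2 (remaining 3)
3 → bin 1 (remaining 0)
4 → bin 3 (remaining 11)
12 → bin 4 (remaining 3)
14 → bin 5 (remaining 1)
5 → bin 3 (remaining 6)
4 → bin 3 (remaining 2)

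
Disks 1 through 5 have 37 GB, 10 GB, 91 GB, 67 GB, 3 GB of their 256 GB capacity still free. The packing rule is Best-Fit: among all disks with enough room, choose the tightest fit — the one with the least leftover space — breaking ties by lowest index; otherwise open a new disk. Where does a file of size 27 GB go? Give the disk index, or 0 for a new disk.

Disks with room: disk 1 (37 GB), disk 3 (91 GB), disk 4 (67 GB).
Tightest fit is disk 1 with 37 GB free.

1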